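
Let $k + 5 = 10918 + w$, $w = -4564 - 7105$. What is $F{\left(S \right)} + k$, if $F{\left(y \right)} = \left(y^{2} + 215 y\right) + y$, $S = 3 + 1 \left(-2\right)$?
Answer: $-539$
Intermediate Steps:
$S = 1$ ($S = 3 - 2 = 1$)
$w = -11669$ ($w = -4564 - 7105 = -11669$)
$F{\left(y \right)} = y^{2} + 216 y$
$k = -756$ ($k = -5 + \left(10918 - 11669\right) = -5 - 751 = -756$)
$F{\left(S \right)} + k = 1 \left(216 + 1\right) - 756 = 1 \cdot 217 - 756 = 217 - 756 = -539$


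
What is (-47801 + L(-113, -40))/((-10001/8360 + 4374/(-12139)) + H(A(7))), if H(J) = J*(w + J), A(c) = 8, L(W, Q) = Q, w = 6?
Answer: -1618334091880/3736006567 ≈ -433.17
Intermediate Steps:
H(J) = J*(6 + J)
(-47801 + L(-113, -40))/((-10001/8360 + 4374/(-12139)) + H(A(7))) = (-47801 - 40)/((-10001/8360 + 4374/(-12139)) + 8*(6 + 8)) = -47841/((-10001*1/8360 + 4374*(-1/12139)) + 8*14) = -47841/((-10001/8360 - 4374/12139) + 112) = -47841/(-157968779/101482040 + 112) = -47841/11208019701/101482040 = -47841*101482040/11208019701 = -1618334091880/3736006567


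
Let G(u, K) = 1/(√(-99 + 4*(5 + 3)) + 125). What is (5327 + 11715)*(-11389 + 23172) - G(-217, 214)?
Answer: 3151045962987/15692 + I*√67/15692 ≈ 2.0081e+8 + 0.00052163*I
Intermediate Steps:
G(u, K) = 1/(125 + I*√67) (G(u, K) = 1/(√(-99 + 4*8) + 125) = 1/(√(-99 + 32) + 125) = 1/(√(-67) + 125) = 1/(I*√67 + 125) = 1/(125 + I*√67))
(5327 + 11715)*(-11389 + 23172) - G(-217, 214) = (5327 + 11715)*(-11389 + 23172) - (125/15692 - I*√67/15692) = 17042*11783 + (-125/15692 + I*√67/15692) = 200805886 + (-125/15692 + I*√67/15692) = 3151045962987/15692 + I*√67/15692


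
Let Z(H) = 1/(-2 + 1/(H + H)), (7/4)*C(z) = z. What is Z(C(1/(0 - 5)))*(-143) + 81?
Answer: 5275/51 ≈ 103.43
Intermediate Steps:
C(z) = 4*z/7
Z(H) = 1/(-2 + 1/(2*H))
Z(C(1/(0 - 5)))*(-143) + 81 = -2*4/(7*(0 - 5))/(-1 + 4*(4/(7*(0 - 5))))*(-143) + 81 = -2*(4/7)/(-5)/(-1 + 4*((4/7)/(-5)))*(-143) + 81 = -2*(4/7)*(-⅕)/(-1 + 4*((4/7)*(-⅕)))*(-143) + 81 = -2*(-4/35)/(-1 + 4*(-4/35))*(-143) + 81 = -2*(-4/35)/(-1 - 16/35)*(-143) + 81 = -2*(-4/35)/(-51/35)*(-143) + 81 = -2*(-4/35)*(-35/51)*(-143) + 81 = -8/51*(-143) + 81 = 1144/51 + 81 = 5275/51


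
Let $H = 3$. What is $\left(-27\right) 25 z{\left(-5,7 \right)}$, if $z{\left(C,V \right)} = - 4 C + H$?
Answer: $-15525$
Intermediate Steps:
$z{\left(C,V \right)} = 3 - 4 C$ ($z{\left(C,V \right)} = - 4 C + 3 = 3 - 4 C$)
$\left(-27\right) 25 z{\left(-5,7 \right)} = \left(-27\right) 25 \left(3 - -20\right) = - 675 \left(3 + 20\right) = \left(-675\right) 23 = -15525$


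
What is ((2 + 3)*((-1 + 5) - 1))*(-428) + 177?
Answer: -6243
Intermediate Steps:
((2 + 3)*((-1 + 5) - 1))*(-428) + 177 = (5*(4 - 1))*(-428) + 177 = (5*3)*(-428) + 177 = 15*(-428) + 177 = -6420 + 177 = -6243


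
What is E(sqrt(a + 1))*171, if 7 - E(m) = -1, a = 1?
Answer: 1368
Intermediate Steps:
E(m) = 8 (E(m) = 7 - 1*(-1) = 7 + 1 = 8)
E(sqrt(a + 1))*171 = 8*171 = 1368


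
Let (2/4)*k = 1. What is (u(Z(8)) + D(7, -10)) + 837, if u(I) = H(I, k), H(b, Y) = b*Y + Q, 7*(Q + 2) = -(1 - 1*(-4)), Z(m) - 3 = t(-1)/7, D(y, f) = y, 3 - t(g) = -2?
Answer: 5941/7 ≈ 848.71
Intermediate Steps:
t(g) = 5 (t(g) = 3 - 1*(-2) = 3 + 2 = 5)
Z(m) = 26/7 (Z(m) = 3 + 5/7 = 26/7)
k = 2 (k = 2*1 = 2)
Q = -19/7 (Q = -2 + (-(1 - 1*(-4)))/7 = -2 + (-(1 + 4))/7 = -2 + (-1*5)/7 = -2 + (⅐)*(-5) = -2 - 5/7 = -19/7 ≈ -2.7143)
H(b, Y) = -19/7 + Y*b (H(b, Y) = b*Y - 19/7 = Y*b - 19/7 = -19/7 + Y*b)
u(I) = -19/7 + 2*I
(u(Z(8)) + D(7, -10)) + 837 = ((-19/7 + 2*(26/7)) + 7) + 837 = ((-19/7 + 52/7) + 7) + 837 = (33/7 + 7) + 837 = 82/7 + 837 = 5941/7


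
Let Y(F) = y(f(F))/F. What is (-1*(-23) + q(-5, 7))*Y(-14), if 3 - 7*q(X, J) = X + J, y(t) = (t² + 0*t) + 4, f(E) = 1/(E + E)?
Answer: -254097/38416 ≈ -6.6143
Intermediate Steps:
f(E) = 1/(2*E)
y(t) = 4 + t² (y(t) = (t² + 0) + 4 = t² + 4 = 4 + t²)
q(X, J) = 3/7 - J/7 - X/7 (q(X, J) = 3/7 - (X + J)/7 = 3/7 - (J + X)/7 = 3/7 + (-J/7 - X/7) = 3/7 - J/7 - X/7)
Y(F) = (4 + 1/(4*F²))/F (Y(F) = (4 + (1/(2*F))²)/F = (4 + 1/(4*F²))/F)
(-1*(-23) + q(-5, 7))*Y(-14) = (-1*(-23) + (3/7 - ⅐*7 - ⅐*(-5)))*(4/(-14) + (¼)/(-14)³) = (23 + (3/7 - 1 + 5/7))*(4*(-1/14) + (¼)*(-1/2744)) = (23 + ⅐)*(-2/7 - 1/10976) = (162/7)*(-3137/10976) = -254097/38416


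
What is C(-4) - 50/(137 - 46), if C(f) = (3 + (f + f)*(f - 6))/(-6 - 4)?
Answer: -8053/910 ≈ -8.8495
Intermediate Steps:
C(f) = -3/10 - f*(-6 + f)/5 (C(f) = (3 + (2*f)*(-6 + f))/(-10) = (3 + 2*f*(-6 + f))*(-⅒) = -3/10 - f*(-6 + f)/5)
C(-4) - 50/(137 - 46) = (-3/10 - ⅕*(-4)² + (6/5)*(-4)) - 50/(137 - 46) = (-3/10 - ⅕*16 - 24/5) - 50/91 = (-3/10 - 16/5 - 24/5) + (1/91)*(-50) = -83/10 - 50/91 = -8053/910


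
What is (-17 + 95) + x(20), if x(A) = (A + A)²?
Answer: 1678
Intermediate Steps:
x(A) = 4*A² (x(A) = (2*A)² = 4*A²)
(-17 + 95) + x(20) = (-17 + 95) + 4*20² = 78 + 4*400 = 78 + 1600 = 1678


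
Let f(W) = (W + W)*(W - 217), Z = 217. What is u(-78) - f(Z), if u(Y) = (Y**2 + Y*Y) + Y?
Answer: 12090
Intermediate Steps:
f(W) = 2*W*(-217 + W) (f(W) = (2*W)*(-217 + W) = 2*W*(-217 + W))
u(Y) = Y + 2*Y**2 (u(Y) = (Y**2 + Y**2) + Y = 2*Y**2 + Y = Y + 2*Y**2)
u(-78) - f(Z) = -78*(1 + 2*(-78)) - 2*217*(-217 + 217) = -78*(1 - 156) - 2*217*0 = -78*(-155) - 1*0 = 12090 + 0 = 12090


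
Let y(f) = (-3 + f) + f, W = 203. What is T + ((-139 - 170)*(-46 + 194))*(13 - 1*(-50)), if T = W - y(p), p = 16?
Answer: -2880942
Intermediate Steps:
y(f) = -3 + 2*f
T = 174 (T = 203 - (-3 + 2*16) = 203 - (-3 + 32) = 203 - 1*29 = 203 - 29 = 174)
T + ((-139 - 170)*(-46 + 194))*(13 - 1*(-50)) = 174 + ((-139 - 170)*(-46 + 194))*(13 - 1*(-50)) = 174 + (-309*148)*(13 + 50) = 174 - 45732*63 = 174 - 2881116 = -2880942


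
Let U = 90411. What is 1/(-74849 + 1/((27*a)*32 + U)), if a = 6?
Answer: -95595/7155190154 ≈ -1.3360e-5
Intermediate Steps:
1/(-74849 + 1/((27*a)*32 + U)) = 1/(-74849 + 1/((27*6)*32 + 90411)) = 1/(-74849 + 1/(162*32 + 90411)) = 1/(-74849 + 1/(5184 + 90411)) = 1/(-74849 + 1/95595) = 1/(-7155190154/95595) = -95595/7155190154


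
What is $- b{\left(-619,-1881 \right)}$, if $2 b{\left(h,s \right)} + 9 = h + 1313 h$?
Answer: $\frac{813375}{2} \approx 4.0669 \cdot 10^{5}$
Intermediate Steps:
$b{\left(h,s \right)} = - \frac{9}{2} + 657 h$ ($b{\left(h,s \right)} = - \frac{9}{2} + \frac{h + 1313 h}{2} = - \frac{9}{2} + \frac{1314 h}{2} = - \frac{9}{2} + 657 h$)
$- b{\left(-619,-1881 \right)} = - (- \frac{9}{2} + 657 \left(-619\right)) = - (- \frac{9}{2} - 406683) = \left(-1\right) \left(- \frac{813375}{2}\right) = \frac{813375}{2}$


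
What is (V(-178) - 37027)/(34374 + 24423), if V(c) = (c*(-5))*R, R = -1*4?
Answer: -13529/19599 ≈ -0.69029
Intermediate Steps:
R = -4
V(c) = 20*c (V(c) = (c*(-5))*(-4) = -5*c*(-4) = 20*c)
(V(-178) - 37027)/(34374 + 24423) = (20*(-178) - 37027)/(34374 + 24423) = (-3560 - 37027)/58797 = -40587*1/58797 = -13529/19599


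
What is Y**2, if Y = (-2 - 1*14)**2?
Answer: 65536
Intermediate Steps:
Y = 256 (Y = (-2 - 14)**2 = (-16)**2 = 256)
Y**2 = 256**2 = 65536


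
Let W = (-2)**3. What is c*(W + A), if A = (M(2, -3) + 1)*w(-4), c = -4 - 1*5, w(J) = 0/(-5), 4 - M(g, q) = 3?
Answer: 72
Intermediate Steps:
M(g, q) = 1 (M(g, q) = 4 - 1*3 = 4 - 3 = 1)
w(J) = 0 (w(J) = 0*(-1/5) = 0)
W = -8
c = -9 (c = -4 - 5 = -9)
A = 0 (A = (1 + 1)*0 = 2*0 = 0)
c*(W + A) = -9*(-8 + 0) = -9*(-8) = 72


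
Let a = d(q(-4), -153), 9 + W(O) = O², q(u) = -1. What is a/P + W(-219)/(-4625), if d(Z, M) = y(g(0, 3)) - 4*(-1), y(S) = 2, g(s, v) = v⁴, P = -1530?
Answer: -66121/6375 ≈ -10.372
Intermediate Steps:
W(O) = -9 + O²
d(Z, M) = 6 (d(Z, M) = 2 - 4*(-1) = 2 + 4 = 6)
a = 6
a/P + W(-219)/(-4625) = 6/(-1530) + (-9 + (-219)²)/(-4625) = 6*(-1/1530) + (-9 + 47961)*(-1/4625) = -1/255 + 47952*(-1/4625) = -1/255 - 1296/125 = -66121/6375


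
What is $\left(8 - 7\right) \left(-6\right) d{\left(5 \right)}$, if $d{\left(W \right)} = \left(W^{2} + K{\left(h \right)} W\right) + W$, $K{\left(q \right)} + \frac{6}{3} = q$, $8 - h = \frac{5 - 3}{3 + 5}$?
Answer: $- \frac{705}{2} \approx -352.5$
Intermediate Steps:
$h = \frac{31}{4}$ ($h = 8 - \frac{5 - 3}{3 + 5} = 8 - \frac{2}{8} = 8 - 2 \cdot \frac{1}{8} = 8 - \frac{1}{4} = \frac{31}{4} \approx 7.75$)
$K{\left(q \right)} = -2 + q$
$d{\left(W \right)} = W^{2} + \frac{27 W}{4}$ ($d{\left(W \right)} = \left(W^{2} + \left(-2 + \frac{31}{4}\right) W\right) + W = \left(W^{2} + \frac{23 W}{4}\right) + W = W^{2} + \frac{27 W}{4}$)
$\left(8 - 7\right) \left(-6\right) d{\left(5 \right)} = \left(8 - 7\right) \left(-6\right) \frac{1}{4} \cdot 5 \left(27 + 4 \cdot 5\right) = 1 \left(-6\right) \frac{1}{4} \cdot 5 \left(27 + 20\right) = - 6 \cdot \frac{1}{4} \cdot 5 \cdot 47 = \left(-6\right) \frac{235}{4} = - \frac{705}{2}$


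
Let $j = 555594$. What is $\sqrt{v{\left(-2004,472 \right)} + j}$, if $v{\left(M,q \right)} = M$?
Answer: $3 \sqrt{61510} \approx 744.04$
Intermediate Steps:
$\sqrt{v{\left(-2004,472 \right)} + j} = \sqrt{-2004 + 555594} = \sqrt{553590} = 3 \sqrt{61510}$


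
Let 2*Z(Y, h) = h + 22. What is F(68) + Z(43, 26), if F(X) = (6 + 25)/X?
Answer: 1663/68 ≈ 24.456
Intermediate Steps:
Z(Y, h) = 11 + h/2 (Z(Y, h) = (h + 22)/2 = (22 + h)/2 = 11 + h/2)
F(X) = 31/X
F(68) + Z(43, 26) = 31/68 + (11 + (½)*26) = 31*(1/68) + (11 + 13) = 31/68 + 24 = 1663/68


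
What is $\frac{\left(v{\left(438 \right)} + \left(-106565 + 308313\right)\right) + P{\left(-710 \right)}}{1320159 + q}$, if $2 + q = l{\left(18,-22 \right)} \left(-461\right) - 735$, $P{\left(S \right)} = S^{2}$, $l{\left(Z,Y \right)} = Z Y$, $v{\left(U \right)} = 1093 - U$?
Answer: $\frac{706503}{1501978} \approx 0.47038$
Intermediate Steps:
$l{\left(Z,Y \right)} = Y Z$
$q = 181819$ ($q = -2 - \left(735 - \left(-22\right) 18 \left(-461\right)\right) = -2 - -181821 = -2 + \left(182556 - 735\right) = -2 + 181821 = 181819$)
$\frac{\left(v{\left(438 \right)} + \left(-106565 + 308313\right)\right) + P{\left(-710 \right)}}{1320159 + q} = \frac{\left(\left(1093 - 438\right) + \left(-106565 + 308313\right)\right) + \left(-710\right)^{2}}{1320159 + 181819} = \frac{\left(\left(1093 - 438\right) + 201748\right) + 504100}{1501978} = \left(\left(655 + 201748\right) + 504100\right) \frac{1}{1501978} = \left(202403 + 504100\right) \frac{1}{1501978} = 706503 \cdot \frac{1}{1501978} = \frac{706503}{1501978}$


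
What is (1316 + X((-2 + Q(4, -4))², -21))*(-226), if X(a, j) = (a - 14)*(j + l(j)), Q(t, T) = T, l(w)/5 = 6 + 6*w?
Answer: 2790196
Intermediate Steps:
l(w) = 30 + 30*w (l(w) = 5*(6 + 6*w) = 30 + 30*w)
X(a, j) = (-14 + a)*(30 + 31*j) (X(a, j) = (a - 14)*(j + (30 + 30*j)) = (-14 + a)*(30 + 31*j))
(1316 + X((-2 + Q(4, -4))², -21))*(-226) = (1316 + (-420 - 434*(-21) + 30*(-2 - 4)² + 31*(-2 - 4)²*(-21)))*(-226) = (1316 + (-420 + 9114 + 30*(-6)² + 31*(-6)²*(-21)))*(-226) = (1316 + (-420 + 9114 + 30*36 + 31*36*(-21)))*(-226) = (1316 + (-420 + 9114 + 1080 - 23436))*(-226) = (1316 - 13662)*(-226) = -12346*(-226) = 2790196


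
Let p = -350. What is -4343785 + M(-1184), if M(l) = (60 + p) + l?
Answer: -4345259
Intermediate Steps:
M(l) = -290 + l (M(l) = (60 - 350) + l = -290 + l)
-4343785 + M(-1184) = -4343785 + (-290 - 1184) = -4343785 - 1474 = -4345259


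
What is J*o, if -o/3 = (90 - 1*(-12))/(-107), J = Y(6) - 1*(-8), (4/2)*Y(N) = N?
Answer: 3366/107 ≈ 31.458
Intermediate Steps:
Y(N) = N/2
J = 11 (J = (½)*6 - 1*(-8) = 3 + 8 = 11)
o = 306/107 (o = -3*(90 - 1*(-12))/(-107) = -3*(90 + 12)*(-1)/107 = -306*(-1)/107 = -3*(-102/107) = 306/107 ≈ 2.8598)
J*o = 11*(306/107) = 3366/107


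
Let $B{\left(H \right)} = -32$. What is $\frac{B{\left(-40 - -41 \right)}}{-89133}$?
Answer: $\frac{32}{89133} \approx 0.00035901$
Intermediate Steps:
$\frac{B{\left(-40 - -41 \right)}}{-89133} = - \frac{32}{-89133} = \left(-32\right) \left(- \frac{1}{89133}\right) = \frac{32}{89133}$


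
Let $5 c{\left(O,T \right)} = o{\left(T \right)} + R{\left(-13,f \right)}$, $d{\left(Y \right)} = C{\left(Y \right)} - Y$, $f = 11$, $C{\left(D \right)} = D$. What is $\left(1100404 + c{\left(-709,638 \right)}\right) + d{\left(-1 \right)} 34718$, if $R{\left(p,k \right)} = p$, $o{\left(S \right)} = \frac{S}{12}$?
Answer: $\frac{33012361}{30} \approx 1.1004 \cdot 10^{6}$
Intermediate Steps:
$o{\left(S \right)} = \frac{S}{12}$ ($o{\left(S \right)} = S \frac{1}{12} = \frac{S}{12}$)
$d{\left(Y \right)} = 0$ ($d{\left(Y \right)} = Y - Y = 0$)
$c{\left(O,T \right)} = - \frac{13}{5} + \frac{T}{60}$ ($c{\left(O,T \right)} = \frac{\frac{T}{12} - 13}{5} = \frac{-13 + \frac{T}{12}}{5} = - \frac{13}{5} + \frac{T}{60}$)
$\left(1100404 + c{\left(-709,638 \right)}\right) + d{\left(-1 \right)} 34718 = \left(1100404 + \left(- \frac{13}{5} + \frac{1}{60} \cdot 638\right)\right) + 0 \cdot 34718 = \left(1100404 + \left(- \frac{13}{5} + \frac{319}{30}\right)\right) + 0 = \left(1100404 + \frac{241}{30}\right) + 0 = \frac{33012361}{30} + 0 = \frac{33012361}{30}$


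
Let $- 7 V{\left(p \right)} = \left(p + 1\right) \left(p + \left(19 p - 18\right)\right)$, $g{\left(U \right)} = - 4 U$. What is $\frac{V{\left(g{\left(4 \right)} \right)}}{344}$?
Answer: $- \frac{2535}{1204} \approx -2.1055$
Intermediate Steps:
$V{\left(p \right)} = - \frac{\left(1 + p\right) \left(-18 + 20 p\right)}{7}$ ($V{\left(p \right)} = - \frac{\left(p + 1\right) \left(p + \left(19 p - 18\right)\right)}{7} = - \frac{\left(1 + p\right) \left(p + \left(-18 + 19 p\right)\right)}{7} = - \frac{\left(1 + p\right) \left(-18 + 20 p\right)}{7}$)
$\frac{V{\left(g{\left(4 \right)} \right)}}{344} = \frac{\frac{18}{7} - \frac{20 \left(\left(-4\right) 4\right)^{2}}{7} - \frac{2 \left(\left(-4\right) 4\right)}{7}}{344} = \left(\frac{18}{7} - \frac{20 \left(-16\right)^{2}}{7} - - \frac{32}{7}\right) \frac{1}{344} = \left(\frac{18}{7} - \frac{5120}{7} + \frac{32}{7}\right) \frac{1}{344} = \left(- \frac{5070}{7}\right) \frac{1}{344} = - \frac{2535}{1204}$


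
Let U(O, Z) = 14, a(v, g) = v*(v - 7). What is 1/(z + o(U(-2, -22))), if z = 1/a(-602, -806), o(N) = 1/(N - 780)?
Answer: -70207347/91463 ≈ -767.60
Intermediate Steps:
a(v, g) = v*(-7 + v)
o(N) = 1/(-780 + N)
z = 1/366618 (z = 1/(-602*(-7 - 602)) = 1/(-602*(-609)) = 1/366618 ≈ 2.7276e-6)
1/(z + o(U(-2, -22))) = 1/(1/366618 + 1/(-780 + 14)) = 1/(1/366618 + 1/(-766)) = 1/(1/366618 - 1/766) = 1/(-91463/70207347) = -70207347/91463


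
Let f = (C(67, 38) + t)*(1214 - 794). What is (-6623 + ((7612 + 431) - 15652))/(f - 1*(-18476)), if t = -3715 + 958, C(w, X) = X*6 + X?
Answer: 1779/128468 ≈ 0.013848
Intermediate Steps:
C(w, X) = 7*X (C(w, X) = 6*X + X = 7*X)
t = -2757
f = -1046220 (f = (7*38 - 2757)*(1214 - 794) = (266 - 2757)*420 = -2491*420 = -1046220)
(-6623 + ((7612 + 431) - 15652))/(f - 1*(-18476)) = (-6623 + ((7612 + 431) - 15652))/(-1046220 - 1*(-18476)) = (-6623 + (8043 - 15652))/(-1046220 + 18476) = (-6623 - 7609)/(-1027744) = -14232*(-1/1027744) = 1779/128468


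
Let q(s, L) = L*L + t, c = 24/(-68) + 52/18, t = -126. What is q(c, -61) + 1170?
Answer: 4765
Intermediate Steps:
c = 388/153 (c = 24*(-1/68) + 52*(1/18) = -6/17 + 26/9 = 388/153 ≈ 2.5359)
q(s, L) = -126 + L² (q(s, L) = L*L - 126 = L² - 126 = -126 + L²)
q(c, -61) + 1170 = (-126 + (-61)²) + 1170 = (-126 + 3721) + 1170 = 3595 + 1170 = 4765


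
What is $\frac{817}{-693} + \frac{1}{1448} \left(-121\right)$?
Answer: $- \frac{1266869}{1003464} \approx -1.2625$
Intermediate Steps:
$\frac{817}{-693} + \frac{1}{1448} \left(-121\right) = 817 \left(- \frac{1}{693}\right) + \frac{1}{1448} \left(-121\right) = - \frac{817}{693} - \frac{121}{1448} = - \frac{1266869}{1003464}$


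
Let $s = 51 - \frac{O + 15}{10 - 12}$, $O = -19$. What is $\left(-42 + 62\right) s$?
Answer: $980$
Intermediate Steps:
$s = 49$ ($s = 51 - \frac{-19 + 15}{10 - 12} = 51 - - \frac{4}{-2} = 51 - \left(-4\right) \left(- \frac{1}{2}\right) = 51 - 2 = 49$)
$\left(-42 + 62\right) s = \left(-42 + 62\right) 49 = 20 \cdot 49 = 980$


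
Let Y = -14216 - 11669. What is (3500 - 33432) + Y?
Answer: -55817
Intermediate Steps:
Y = -25885
(3500 - 33432) + Y = (3500 - 33432) - 25885 = -29932 - 25885 = -55817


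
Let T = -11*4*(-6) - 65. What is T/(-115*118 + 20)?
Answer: -199/13550 ≈ -0.014686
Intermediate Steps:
T = 199 (T = -44*(-6) - 65 = 264 - 65 = 199)
T/(-115*118 + 20) = 199/(-115*118 + 20) = 199/(-13570 + 20) = 199/(-13550) = 199*(-1/13550) = -199/13550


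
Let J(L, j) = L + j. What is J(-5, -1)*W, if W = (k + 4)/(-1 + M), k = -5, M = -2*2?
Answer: -6/5 ≈ -1.2000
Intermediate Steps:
M = -4
W = 1/5 (W = (-5 + 4)/(-1 - 4) = -1/(-5) = -1*(-1/5) = 1/5 ≈ 0.20000)
J(-5, -1)*W = (-5 - 1)*(1/5) = -6*1/5 = -6/5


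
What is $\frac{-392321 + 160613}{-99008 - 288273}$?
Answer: $\frac{231708}{387281} \approx 0.59829$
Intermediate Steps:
$\frac{-392321 + 160613}{-99008 - 288273} = - \frac{231708}{-387281} = \left(-231708\right) \left(- \frac{1}{387281}\right) = \frac{231708}{387281}$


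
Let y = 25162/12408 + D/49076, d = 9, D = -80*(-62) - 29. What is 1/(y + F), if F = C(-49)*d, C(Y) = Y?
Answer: -38058438/16702769023 ≈ -0.0022786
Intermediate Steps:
D = 4931 (D = 4960 - 29 = 4931)
y = 81002135/38058438 (y = 25162/12408 + 4931/49076 = 25162*(1/12408) + 4931*(1/49076) = 12581/6204 + 4931/49076 = 81002135/38058438 ≈ 2.1284)
F = -441 (F = -49*9 = -441)
1/(y + F) = 1/(81002135/38058438 - 441) = 1/(-16702769023/38058438) = -38058438/16702769023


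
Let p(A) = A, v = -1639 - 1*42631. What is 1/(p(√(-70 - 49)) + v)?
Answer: -44270/1959833019 - I*√119/1959833019 ≈ -2.2589e-5 - 5.5661e-9*I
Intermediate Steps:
v = -44270 (v = -1639 - 42631 = -44270)
1/(p(√(-70 - 49)) + v) = 1/(√(-70 - 49) - 44270) = 1/(√(-119) - 44270) = 1/(I*√119 - 44270) = 1/(-44270 + I*√119)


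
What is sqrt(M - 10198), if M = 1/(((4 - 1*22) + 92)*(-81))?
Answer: I*sqrt(4523384162)/666 ≈ 100.99*I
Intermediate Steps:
M = -1/5994 (M = 1/(((4 - 22) + 92)*(-81)) = 1/((-18 + 92)*(-81)) = 1/(74*(-81)) = 1/(-5994) = -1/5994 ≈ -0.00016683)
sqrt(M - 10198) = sqrt(-1/5994 - 10198) = sqrt(-61126813/5994) = I*sqrt(4523384162)/666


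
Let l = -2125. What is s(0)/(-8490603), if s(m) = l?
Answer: 2125/8490603 ≈ 0.00025028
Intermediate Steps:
s(m) = -2125
s(0)/(-8490603) = -2125/(-8490603) = -2125*(-1/8490603) = 2125/8490603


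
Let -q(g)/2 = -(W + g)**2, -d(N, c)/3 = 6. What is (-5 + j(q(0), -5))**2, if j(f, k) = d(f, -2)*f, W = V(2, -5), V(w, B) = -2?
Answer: 22201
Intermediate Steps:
W = -2
d(N, c) = -18 (d(N, c) = -3*6 = -18)
q(g) = 2*(-2 + g)**2 (q(g) = -(-2)*(-2 + g)**2 = 2*(-2 + g)**2)
j(f, k) = -18*f
(-5 + j(q(0), -5))**2 = (-5 - 36*(-2 + 0)**2)**2 = (-5 - 36*(-2)**2)**2 = (-5 - 36*4)**2 = (-5 - 18*8)**2 = (-5 - 144)**2 = (-149)**2 = 22201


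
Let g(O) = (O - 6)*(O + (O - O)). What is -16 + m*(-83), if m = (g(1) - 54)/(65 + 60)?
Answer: 2897/125 ≈ 23.176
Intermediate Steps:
g(O) = O*(-6 + O) (g(O) = (-6 + O)*(O + 0) = (-6 + O)*O = O*(-6 + O))
m = -59/125 (m = (1*(-6 + 1) - 54)/(65 + 60) = (1*(-5) - 54)/125 = (-5 - 54)*(1/125) = -59*1/125 = -59/125 ≈ -0.47200)
-16 + m*(-83) = -16 - 59/125*(-83) = -16 + 4897/125 = 2897/125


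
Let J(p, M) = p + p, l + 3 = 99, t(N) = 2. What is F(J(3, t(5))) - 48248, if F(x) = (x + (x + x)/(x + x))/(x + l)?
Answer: -4921289/102 ≈ -48248.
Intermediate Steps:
l = 96 (l = -3 + 99 = 96)
J(p, M) = 2*p
F(x) = (1 + x)/(96 + x) (F(x) = (x + (x + x)/(x + x))/(x + 96) = (x + (2*x)/((2*x)))/(96 + x) = (x + (2*x)*(1/(2*x)))/(96 + x) = (x + 1)/(96 + x) = (1 + x)/(96 + x))
F(J(3, t(5))) - 48248 = (1 + 2*3)/(96 + 2*3) - 48248 = (1 + 6)/(96 + 6) - 48248 = 7/102 - 48248 = -4921289/102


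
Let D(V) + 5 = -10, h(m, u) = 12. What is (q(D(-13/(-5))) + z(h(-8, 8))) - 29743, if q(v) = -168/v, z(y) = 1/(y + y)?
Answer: -3567811/120 ≈ -29732.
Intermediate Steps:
D(V) = -15 (D(V) = -5 - 10 = -15)
z(y) = 1/(2*y)
(q(D(-13/(-5))) + z(h(-8, 8))) - 29743 = (-168/(-15) + (½)/12) - 29743 = (-168*(-1/15) + (½)*(1/12)) - 29743 = (56/5 + 1/24) - 29743 = 1349/120 - 29743 = -3567811/120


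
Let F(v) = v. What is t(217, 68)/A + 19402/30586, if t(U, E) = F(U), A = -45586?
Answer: 438911205/697146698 ≈ 0.62958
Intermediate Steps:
t(U, E) = U
t(217, 68)/A + 19402/30586 = 217/(-45586) + 19402/30586 = 217*(-1/45586) + 19402*(1/30586) = -217/45586 + 9701/15293 = 438911205/697146698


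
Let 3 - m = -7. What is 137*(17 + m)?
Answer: 3699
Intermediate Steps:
m = 10 (m = 3 - 1*(-7) = 3 + 7 = 10)
137*(17 + m) = 137*(17 + 10) = 137*27 = 3699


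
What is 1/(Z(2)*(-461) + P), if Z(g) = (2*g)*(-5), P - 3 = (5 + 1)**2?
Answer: 1/9259 ≈ 0.00010800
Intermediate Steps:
P = 39 (P = 3 + (5 + 1)**2 = 3 + 6**2 = 3 + 36 = 39)
Z(g) = -10*g
1/(Z(2)*(-461) + P) = 1/(-10*2*(-461) + 39) = 1/(-20*(-461) + 39) = 1/(9220 + 39) = 1/9259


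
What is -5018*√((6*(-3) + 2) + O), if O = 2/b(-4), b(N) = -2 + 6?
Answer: -2509*I*√62 ≈ -19756.0*I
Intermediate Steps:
b(N) = 4
O = ½ (O = 2/4 = 2*(¼) = ½ ≈ 0.50000)
-5018*√((6*(-3) + 2) + O) = -5018*√((6*(-3) + 2) + ½) = -5018*√((-18 + 2) + ½) = -5018*√(-16 + ½) = -2509*I*√62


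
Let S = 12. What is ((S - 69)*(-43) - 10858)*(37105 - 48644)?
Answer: 97008373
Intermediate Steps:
((S - 69)*(-43) - 10858)*(37105 - 48644) = ((12 - 69)*(-43) - 10858)*(37105 - 48644) = (-57*(-43) - 10858)*(-11539) = (2451 - 10858)*(-11539) = -8407*(-11539) = 97008373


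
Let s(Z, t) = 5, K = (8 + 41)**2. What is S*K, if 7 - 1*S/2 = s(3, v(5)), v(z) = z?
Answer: 9604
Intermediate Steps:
K = 2401 (K = 49**2 = 2401)
S = 4 (S = 14 - 2*5 = 14 - 10 = 4)
S*K = 4*2401 = 9604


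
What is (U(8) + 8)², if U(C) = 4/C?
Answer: 289/4 ≈ 72.250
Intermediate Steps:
(U(8) + 8)² = (4/8 + 8)² = (4*(⅛) + 8)² = (½ + 8)² = (17/2)² = 289/4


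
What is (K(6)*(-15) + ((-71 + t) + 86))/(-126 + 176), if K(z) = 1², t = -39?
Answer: -39/50 ≈ -0.78000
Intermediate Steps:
K(z) = 1
(K(6)*(-15) + ((-71 + t) + 86))/(-126 + 176) = (1*(-15) + ((-71 - 39) + 86))/(-126 + 176) = (-15 + (-110 + 86))/50 = (-15 - 24)*(1/50) = -39*1/50 = -39/50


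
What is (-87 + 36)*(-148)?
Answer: 7548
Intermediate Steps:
(-87 + 36)*(-148) = -51*(-148) = 7548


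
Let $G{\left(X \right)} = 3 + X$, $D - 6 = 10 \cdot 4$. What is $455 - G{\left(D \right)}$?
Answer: $406$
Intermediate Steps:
$D = 46$ ($D = 6 + 10 \cdot 4 = 6 + 40 = 46$)
$455 - G{\left(D \right)} = 455 - \left(3 + 46\right) = 455 - 49 = 406$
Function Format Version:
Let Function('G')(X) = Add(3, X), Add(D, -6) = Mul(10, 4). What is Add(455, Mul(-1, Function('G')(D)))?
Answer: 406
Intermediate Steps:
D = 46 (D = Add(6, Mul(10, 4)) = Add(6, 40) = 46)
Add(455, Mul(-1, Function('G')(D))) = Add(455, Mul(-1, Add(3, 46))) = Add(455, Mul(-1, 49)) = Add(455, -49) = 406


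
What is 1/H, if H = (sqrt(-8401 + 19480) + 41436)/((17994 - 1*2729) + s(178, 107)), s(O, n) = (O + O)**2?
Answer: 653772604/190770113 - 142001*sqrt(1231)/572310339 ≈ 3.4183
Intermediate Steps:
s(O, n) = 4*O**2 (s(O, n) = (2*O)**2 = 4*O**2)
H = 41436/142001 + 3*sqrt(1231)/142001 (H = (sqrt(-8401 + 19480) + 41436)/((17994 - 1*2729) + 4*178**2) = (sqrt(11079) + 41436)/((17994 - 2729) + 4*31684) = (3*sqrt(1231) + 41436)/(15265 + 126736) = (41436 + 3*sqrt(1231))/142001 = (41436 + 3*sqrt(1231))*(1/142001) = 41436/142001 + 3*sqrt(1231)/142001 ≈ 0.29254)
1/H = 1/(41436/142001 + 3*sqrt(1231)/142001)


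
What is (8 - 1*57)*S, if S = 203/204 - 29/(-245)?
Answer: -55651/1020 ≈ -54.560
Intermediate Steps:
S = 55651/49980 (S = 203*(1/204) - 29*(-1/245) = 203/204 + 29/245 = 55651/49980 ≈ 1.1135)
(8 - 1*57)*S = (8 - 1*57)*(55651/49980) = (8 - 57)*(55651/49980) = -49*55651/49980 = -55651/1020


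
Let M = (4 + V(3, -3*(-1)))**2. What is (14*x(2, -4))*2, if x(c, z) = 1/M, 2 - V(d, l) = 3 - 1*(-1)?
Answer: 7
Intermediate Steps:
V(d, l) = -2 (V(d, l) = 2 - (3 - 1*(-1)) = 2 - (3 + 1) = 2 - 1*4 = 2 - 4 = -2)
M = 4 (M = (4 - 2)**2 = 2**2 = 4)
x(c, z) = 1/4
(14*x(2, -4))*2 = (14*(1/4))*2 = (7/2)*2 = 7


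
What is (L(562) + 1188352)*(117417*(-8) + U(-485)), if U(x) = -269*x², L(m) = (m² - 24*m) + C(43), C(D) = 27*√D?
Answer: -95725607011588 - 1733801247*√43 ≈ -9.5737e+13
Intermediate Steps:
L(m) = m² - 24*m + 27*√43 (L(m) = (m² - 24*m) + 27*√43 = m² - 24*m + 27*√43)
(L(562) + 1188352)*(117417*(-8) + U(-485)) = ((562² - 24*562 + 27*√43) + 1188352)*(117417*(-8) - 269*(-485)²) = ((315844 - 13488 + 27*√43) + 1188352)*(-939336 - 269*235225) = ((302356 + 27*√43) + 1188352)*(-939336 - 63275525) = (1490708 + 27*√43)*(-64214861) = -95725607011588 - 1733801247*√43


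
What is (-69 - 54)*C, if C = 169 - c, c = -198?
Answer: -45141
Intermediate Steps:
C = 367 (C = 169 - 1*(-198) = 169 + 198 = 367)
(-69 - 54)*C = (-69 - 54)*367 = -123*367 = -45141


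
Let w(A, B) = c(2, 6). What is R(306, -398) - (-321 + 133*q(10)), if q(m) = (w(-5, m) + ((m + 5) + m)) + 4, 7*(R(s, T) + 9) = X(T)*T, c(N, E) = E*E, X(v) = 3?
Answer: -59525/7 ≈ -8503.6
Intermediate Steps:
c(N, E) = E²
R(s, T) = -9 + 3*T/7 (R(s, T) = -9 + (3*T)/7 = -9 + 3*T/7)
w(A, B) = 36 (w(A, B) = 6² = 36)
q(m) = 45 + 2*m (q(m) = (36 + ((m + 5) + m)) + 4 = (36 + ((5 + m) + m)) + 4 = (36 + (5 + 2*m)) + 4 = (41 + 2*m) + 4 = 45 + 2*m)
R(306, -398) - (-321 + 133*q(10)) = (-9 + (3/7)*(-398)) - (-321 + 133*(45 + 2*10)) = (-9 - 1194/7) - (-321 + 133*(45 + 20)) = -1257/7 - (-321 + 133*65) = -1257/7 - (-321 + 8645) = -1257/7 - 1*8324 = -1257/7 - 8324 = -59525/7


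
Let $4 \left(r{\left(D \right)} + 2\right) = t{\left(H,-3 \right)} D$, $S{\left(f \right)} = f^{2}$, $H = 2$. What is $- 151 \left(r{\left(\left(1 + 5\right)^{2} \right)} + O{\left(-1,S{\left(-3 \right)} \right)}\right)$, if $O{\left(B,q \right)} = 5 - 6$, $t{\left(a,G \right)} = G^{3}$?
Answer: $37146$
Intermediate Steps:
$r{\left(D \right)} = -2 - \frac{27 D}{4}$ ($r{\left(D \right)} = -2 + \frac{\left(-3\right)^{3} D}{4} = -2 + \frac{\left(-27\right) D}{4} = -2 - \frac{27 D}{4}$)
$O{\left(B,q \right)} = -1$ ($O{\left(B,q \right)} = 5 - 6 = -1$)
$- 151 \left(r{\left(\left(1 + 5\right)^{2} \right)} + O{\left(-1,S{\left(-3 \right)} \right)}\right) = - 151 \left(\left(-2 - \frac{27 \left(1 + 5\right)^{2}}{4}\right) - 1\right) = - 151 \left(\left(-2 - \frac{27 \cdot 6^{2}}{4}\right) - 1\right) = - 151 \left(\left(-2 - 243\right) - 1\right) = - 151 \left(-245 - 1\right) = \left(-151\right) \left(-246\right) = 37146$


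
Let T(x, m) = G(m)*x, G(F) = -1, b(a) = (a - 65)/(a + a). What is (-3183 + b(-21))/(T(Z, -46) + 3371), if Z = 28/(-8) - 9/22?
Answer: -183700/194901 ≈ -0.94253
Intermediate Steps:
b(a) = (-65 + a)/(2*a) (b(a) = (-65 + a)/((2*a)) = (-65 + a)*(1/(2*a)) = (-65 + a)/(2*a))
Z = -43/11 (Z = 28*(-1/8) - 9*1/22 = -7/2 - 9/22 = -43/11 ≈ -3.9091)
T(x, m) = -x
(-3183 + b(-21))/(T(Z, -46) + 3371) = (-3183 + (1/2)*(-65 - 21)/(-21))/(-1*(-43/11) + 3371) = (-3183 + (1/2)*(-1/21)*(-86))/(43/11 + 3371) = (-3183 + 43/21)/(37124/11) = -66800/21*11/37124 = -183700/194901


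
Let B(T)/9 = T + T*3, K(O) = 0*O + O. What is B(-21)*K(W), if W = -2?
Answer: 1512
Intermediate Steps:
K(O) = O (K(O) = 0 + O = O)
B(T) = 36*T (B(T) = 9*(T + T*3) = 9*(T + 3*T) = 9*(4*T) = 36*T)
B(-21)*K(W) = (36*(-21))*(-2) = -756*(-2) = 1512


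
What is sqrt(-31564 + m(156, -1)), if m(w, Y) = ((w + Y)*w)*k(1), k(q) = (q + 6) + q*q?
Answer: 2*sqrt(40469) ≈ 402.34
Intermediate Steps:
k(q) = 6 + q + q**2 (k(q) = (6 + q) + q**2 = 6 + q + q**2)
m(w, Y) = 8*w*(Y + w) (m(w, Y) = ((w + Y)*w)*(6 + 1 + 1**2) = ((Y + w)*w)*(6 + 1 + 1) = (w*(Y + w))*8 = 8*w*(Y + w))
sqrt(-31564 + m(156, -1)) = sqrt(-31564 + 8*156*(-1 + 156)) = sqrt(-31564 + 8*156*155) = sqrt(-31564 + 193440) = sqrt(161876) = 2*sqrt(40469)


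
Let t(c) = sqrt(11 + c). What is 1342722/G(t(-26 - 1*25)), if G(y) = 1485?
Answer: 447574/495 ≈ 904.19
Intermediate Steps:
1342722/G(t(-26 - 1*25)) = 1342722/1485 = 1342722*(1/1485) = 447574/495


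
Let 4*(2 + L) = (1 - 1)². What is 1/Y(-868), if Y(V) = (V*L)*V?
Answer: -1/1506848 ≈ -6.6364e-7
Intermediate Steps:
L = -2 (L = -2 + (1 - 1)²/4 = -2 + (¼)*0² = -2 + (¼)*0 = -2 + 0 = -2)
Y(V) = -2*V² (Y(V) = (V*(-2))*V = (-2*V)*V = -2*V²)
1/Y(-868) = 1/(-2*(-868)²) = 1/(-2*753424) = 1/(-1506848) = -1/1506848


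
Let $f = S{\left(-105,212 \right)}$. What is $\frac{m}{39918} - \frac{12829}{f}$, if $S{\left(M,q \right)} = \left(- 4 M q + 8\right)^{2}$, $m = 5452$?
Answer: $\frac{21615687170693}{158265814681536} \approx 0.13658$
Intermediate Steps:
$S{\left(M,q \right)} = \left(8 - 4 M q\right)^{2}$ ($S{\left(M,q \right)} = \left(- 4 M q + 8\right)^{2} = \left(8 - 4 M q\right)^{2}$)
$f = 7929546304$ ($f = 16 \left(-2 - 22260\right)^{2} = 16 \left(-22262\right)^{2} = 16 \cdot 495596644 = 7929546304$)
$\frac{m}{39918} - \frac{12829}{f} = \frac{5452}{39918} - \frac{12829}{7929546304} = 5452 \cdot \frac{1}{39918} - \frac{12829}{7929546304} = \frac{2726}{19959} - \frac{12829}{7929546304} = \frac{21615687170693}{158265814681536}$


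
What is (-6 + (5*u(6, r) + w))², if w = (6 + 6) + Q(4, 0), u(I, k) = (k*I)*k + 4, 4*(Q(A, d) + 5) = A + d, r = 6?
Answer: 1214404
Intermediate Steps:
Q(A, d) = -5 + A/4 + d/4 (Q(A, d) = -5 + (A + d)/4 = -5 + (A/4 + d/4) = -5 + A/4 + d/4)
u(I, k) = 4 + I*k² (u(I, k) = (I*k)*k + 4 = I*k² + 4 = 4 + I*k²)
w = 8 (w = (6 + 6) + (-5 + (¼)*4 + (¼)*0) = 12 + (-5 + 1 + 0) = 12 - 4 = 8)
(-6 + (5*u(6, r) + w))² = (-6 + (5*(4 + 6*6²) + 8))² = (-6 + (5*(4 + 6*36) + 8))² = (-6 + (5*(4 + 216) + 8))² = (-6 + (5*220 + 8))² = (-6 + (1100 + 8))² = (-6 + 1108)² = 1102² = 1214404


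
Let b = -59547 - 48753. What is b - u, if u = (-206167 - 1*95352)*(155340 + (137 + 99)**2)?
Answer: 63631255384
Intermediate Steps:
u = -63631363684 (u = (-206167 - 95352)*(155340 + 236**2) = -301519*(155340 + 55696) = -301519*211036 = -63631363684)
b = -108300
b - u = -108300 - 1*(-63631363684) = -108300 + 63631363684 = 63631255384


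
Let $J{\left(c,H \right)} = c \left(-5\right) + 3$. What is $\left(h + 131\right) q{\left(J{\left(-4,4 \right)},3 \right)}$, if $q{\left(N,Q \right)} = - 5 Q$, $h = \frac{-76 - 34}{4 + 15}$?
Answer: $- \frac{35685}{19} \approx -1878.2$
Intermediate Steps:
$h = - \frac{110}{19} \approx -5.7895$
$J{\left(c,H \right)} = 3 - 5 c$ ($J{\left(c,H \right)} = - 5 c + 3 = 3 - 5 c$)
$\left(h + 131\right) q{\left(J{\left(-4,4 \right)},3 \right)} = \left(- \frac{110}{19} + 131\right) \left(\left(-5\right) 3\right) = \frac{2379}{19} \left(-15\right) = - \frac{35685}{19}$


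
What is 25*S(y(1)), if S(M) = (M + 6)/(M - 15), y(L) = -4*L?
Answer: -50/19 ≈ -2.6316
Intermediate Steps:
S(M) = (6 + M)/(-15 + M)
25*S(y(1)) = 25*((6 - 4*1)/(-15 - 4*1)) = 25*((6 - 4)/(-15 - 4)) = 25*(2/(-19)) = 25*(-1/19*2) = 25*(-2/19) = -50/19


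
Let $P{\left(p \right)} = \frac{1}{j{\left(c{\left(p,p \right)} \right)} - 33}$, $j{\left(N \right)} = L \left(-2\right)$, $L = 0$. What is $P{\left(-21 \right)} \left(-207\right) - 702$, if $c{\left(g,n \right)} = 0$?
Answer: $- \frac{7653}{11} \approx -695.73$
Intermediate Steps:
$j{\left(N \right)} = 0$ ($j{\left(N \right)} = 0 \left(-2\right) = 0$)
$P{\left(p \right)} = - \frac{1}{33}$ ($P{\left(p \right)} = \frac{1}{0 - 33} = \frac{1}{-33} = - \frac{1}{33}$)
$P{\left(-21 \right)} \left(-207\right) - 702 = \left(- \frac{1}{33}\right) \left(-207\right) - 702 = \frac{69}{11} - 702 = - \frac{7653}{11}$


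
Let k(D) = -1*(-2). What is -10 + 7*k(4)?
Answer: 4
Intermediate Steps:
k(D) = 2
-10 + 7*k(4) = -10 + 7*2 = -10 + 14 = 4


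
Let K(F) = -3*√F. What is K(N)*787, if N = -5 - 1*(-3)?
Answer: -2361*I*√2 ≈ -3339.0*I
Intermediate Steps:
N = -2 (N = -5 + 3 = -2)
K(N)*787 = -3*I*√2*787 = -2361*I*√2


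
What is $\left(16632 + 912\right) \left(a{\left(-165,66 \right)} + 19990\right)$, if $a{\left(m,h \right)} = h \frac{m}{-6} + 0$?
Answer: $382546920$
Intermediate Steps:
$a{\left(m,h \right)} = - \frac{h m}{6}$ ($a{\left(m,h \right)} = h m \left(- \frac{1}{6}\right) + 0 = h \left(- \frac{m}{6}\right) + 0 = - \frac{h m}{6} + 0 = - \frac{h m}{6}$)
$\left(16632 + 912\right) \left(a{\left(-165,66 \right)} + 19990\right) = \left(16632 + 912\right) \left(\left(- \frac{1}{6}\right) 66 \left(-165\right) + 19990\right) = 17544 \left(1815 + 19990\right) = 17544 \cdot 21805 = 382546920$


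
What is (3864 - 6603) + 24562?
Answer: 21823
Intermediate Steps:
(3864 - 6603) + 24562 = -2739 + 24562 = 21823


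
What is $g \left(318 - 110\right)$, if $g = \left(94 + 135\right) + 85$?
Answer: $65312$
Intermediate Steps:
$g = 314$ ($g = 229 + 85 = 314$)
$g \left(318 - 110\right) = 314 \left(318 - 110\right) = 314 \cdot 208 = 65312$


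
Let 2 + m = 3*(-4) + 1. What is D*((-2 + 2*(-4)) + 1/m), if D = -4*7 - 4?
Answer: 4192/13 ≈ 322.46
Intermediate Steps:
m = -13 (m = -2 + (3*(-4) + 1) = -2 + (-12 + 1) = -2 - 11 = -13)
D = -32 (D = -28 - 4 = -32)
D*((-2 + 2*(-4)) + 1/m) = -32*((-2 + 2*(-4)) + 1/(-13)) = -32*((-2 - 8) - 1/13) = -32*(-10 - 1/13) = -32*(-131/13) = 4192/13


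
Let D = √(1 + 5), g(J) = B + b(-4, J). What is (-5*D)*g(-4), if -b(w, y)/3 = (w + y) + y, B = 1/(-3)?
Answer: -535*√6/3 ≈ -436.83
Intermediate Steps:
B = -⅓ (B = 1*(-⅓) = -⅓ ≈ -0.33333)
b(w, y) = -6*y - 3*w (b(w, y) = -3*((w + y) + y) = -3*(w + 2*y) = -6*y - 3*w)
g(J) = 35/3 - 6*J (g(J) = -⅓ + (-6*J - 3*(-4)) = -⅓ + (-6*J + 12) = -⅓ + (12 - 6*J) = 35/3 - 6*J)
D = √6 ≈ 2.4495
(-5*D)*g(-4) = (-5*√6)*(35/3 - 6*(-4)) = (-5*√6)*(35/3 + 24) = -5*√6*(107/3) = -535*√6/3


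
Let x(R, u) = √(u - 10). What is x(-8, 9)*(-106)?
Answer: -106*I ≈ -106.0*I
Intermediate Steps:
x(R, u) = √(-10 + u)
x(-8, 9)*(-106) = √(-10 + 9)*(-106) = √(-1)*(-106) = I*(-106) = -106*I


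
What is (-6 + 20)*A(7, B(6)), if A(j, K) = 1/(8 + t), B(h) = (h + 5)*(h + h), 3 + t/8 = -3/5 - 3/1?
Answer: -5/16 ≈ -0.31250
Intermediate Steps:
t = -264/5 (t = -24 + 8*(-3/5 - 3/1) = -24 + 8*(-3*⅕ - 3*1) = -24 + 8*(-⅗ - 3) = -24 + 8*(-18/5) = -24 - 144/5 = -264/5 ≈ -52.800)
B(h) = 2*h*(5 + h) (B(h) = (5 + h)*(2*h) = 2*h*(5 + h))
A(j, K) = -5/224 (A(j, K) = 1/(8 - 264/5) = 1/(-224/5) = -5/224)
(-6 + 20)*A(7, B(6)) = (-6 + 20)*(-5/224) = 14*(-5/224) = -5/16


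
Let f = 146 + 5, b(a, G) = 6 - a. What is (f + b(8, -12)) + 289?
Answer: 438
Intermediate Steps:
f = 151
(f + b(8, -12)) + 289 = (151 + (6 - 1*8)) + 289 = (151 + (6 - 8)) + 289 = (151 - 2) + 289 = 149 + 289 = 438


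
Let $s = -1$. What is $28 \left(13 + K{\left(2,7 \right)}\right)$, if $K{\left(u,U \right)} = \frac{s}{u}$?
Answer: $350$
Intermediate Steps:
$K{\left(u,U \right)} = - \frac{1}{u}$
$28 \left(13 + K{\left(2,7 \right)}\right) = 28 \left(13 - \frac{1}{2}\right) = 28 \cdot \frac{25}{2} = 350$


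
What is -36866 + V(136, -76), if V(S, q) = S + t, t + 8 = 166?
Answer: -36572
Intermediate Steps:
t = 158 (t = -8 + 166 = 158)
V(S, q) = 158 + S (V(S, q) = S + 158 = 158 + S)
-36866 + V(136, -76) = -36866 + (158 + 136) = -36866 + 294 = -36572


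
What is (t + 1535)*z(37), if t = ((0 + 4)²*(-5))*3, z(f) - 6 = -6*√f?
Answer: 7770 - 7770*√37 ≈ -39493.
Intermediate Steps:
z(f) = 6 - 6*√f
t = -240 (t = (4²*(-5))*3 = (16*(-5))*3 = -80*3 = -240)
(t + 1535)*z(37) = (-240 + 1535)*(6 - 6*√37) = 1295*(6 - 6*√37) = 7770 - 7770*√37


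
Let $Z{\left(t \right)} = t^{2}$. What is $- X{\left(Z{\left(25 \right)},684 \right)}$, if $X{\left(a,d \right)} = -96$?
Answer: $96$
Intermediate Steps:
$- X{\left(Z{\left(25 \right)},684 \right)} = \left(-1\right) \left(-96\right) = 96$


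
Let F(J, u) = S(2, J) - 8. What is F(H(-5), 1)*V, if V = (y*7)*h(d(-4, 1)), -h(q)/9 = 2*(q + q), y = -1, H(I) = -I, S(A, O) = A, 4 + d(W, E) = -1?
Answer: 7560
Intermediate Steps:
d(W, E) = -5 (d(W, E) = -4 - 1 = -5)
h(q) = -36*q (h(q) = -18*(q + q) = -18*2*q = -36*q)
F(J, u) = -6 (F(J, u) = 2 - 8 = -6)
V = -1260 (V = (-1*7)*(-36*(-5)) = -7*180 = -1260)
F(H(-5), 1)*V = -6*(-1260) = 7560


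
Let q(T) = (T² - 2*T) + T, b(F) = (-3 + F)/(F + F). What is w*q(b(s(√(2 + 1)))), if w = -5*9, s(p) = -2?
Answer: -225/16 ≈ -14.063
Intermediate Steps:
w = -45
b(F) = (-3 + F)/(2*F) (b(F) = (-3 + F)/((2*F)) = (-3 + F)*(1/(2*F)) = (-3 + F)/(2*F))
q(T) = T² - T
w*q(b(s(√(2 + 1)))) = -45*(½)*(-3 - 2)/(-2)*(-1 + (½)*(-3 - 2)/(-2)) = -45*(½)*(-½)*(-5)*(-1 + (½)*(-½)*(-5)) = -225*(-1 + 5/4)/4 = -225/(4*4) = -45*5/16 = -225/16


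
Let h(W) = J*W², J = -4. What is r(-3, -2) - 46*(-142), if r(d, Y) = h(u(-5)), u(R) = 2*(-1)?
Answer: 6516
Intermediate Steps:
u(R) = -2
h(W) = -4*W²
r(d, Y) = -16 (r(d, Y) = -4*(-2)² = -4*4 = -16)
r(-3, -2) - 46*(-142) = -16 - 46*(-142) = -16 + 6532 = 6516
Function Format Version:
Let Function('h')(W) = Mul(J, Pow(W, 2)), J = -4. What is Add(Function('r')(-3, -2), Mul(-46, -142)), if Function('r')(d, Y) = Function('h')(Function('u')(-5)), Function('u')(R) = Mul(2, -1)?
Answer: 6516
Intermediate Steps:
Function('u')(R) = -2
Function('h')(W) = Mul(-4, Pow(W, 2))
Function('r')(d, Y) = -16 (Function('r')(d, Y) = Mul(-4, Pow(-2, 2)) = Mul(-4, 4) = -16)
Add(Function('r')(-3, -2), Mul(-46, -142)) = Add(-16, Mul(-46, -142)) = Add(-16, 6532) = 6516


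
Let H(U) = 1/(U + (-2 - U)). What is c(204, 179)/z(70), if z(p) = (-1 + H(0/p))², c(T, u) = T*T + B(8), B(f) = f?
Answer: 166496/9 ≈ 18500.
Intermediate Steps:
H(U) = -½ (H(U) = 1/(-2) = -½)
c(T, u) = 8 + T² (c(T, u) = T*T + 8 = T² + 8 = 8 + T²)
z(p) = 9/4 (z(p) = (-1 - ½)² = (-3/2)² = 9/4)
c(204, 179)/z(70) = (8 + 204²)/(9/4) = (8 + 41616)*(4/9) = 41624*(4/9) = 166496/9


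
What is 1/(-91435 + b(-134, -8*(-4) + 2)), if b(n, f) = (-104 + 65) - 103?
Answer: -1/91577 ≈ -1.0920e-5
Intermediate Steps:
b(n, f) = -142 (b(n, f) = -39 - 103 = -142)
1/(-91435 + b(-134, -8*(-4) + 2)) = 1/(-91435 - 142) = 1/(-91577) = -1/91577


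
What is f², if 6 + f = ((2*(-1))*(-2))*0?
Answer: 36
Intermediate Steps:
f = -6 (f = -6 + ((2*(-1))*(-2))*0 = -6 - 2*(-2)*0 = -6 + 4*0 = -6 + 0 = -6)
f² = (-6)² = 36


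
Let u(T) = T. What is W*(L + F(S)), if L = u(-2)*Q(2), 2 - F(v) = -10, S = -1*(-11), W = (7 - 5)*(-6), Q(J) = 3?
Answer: -72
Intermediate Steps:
W = -12 (W = 2*(-6) = -12)
S = 11
F(v) = 12 (F(v) = 2 - 1*(-10) = 2 + 10 = 12)
L = -6 (L = -2*3 = -6)
W*(L + F(S)) = -12*(-6 + 12) = -12*6 = -72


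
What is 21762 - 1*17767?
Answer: 3995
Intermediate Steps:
21762 - 1*17767 = 21762 - 17767 = 3995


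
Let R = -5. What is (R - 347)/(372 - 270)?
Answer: -176/51 ≈ -3.4510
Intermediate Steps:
(R - 347)/(372 - 270) = (-5 - 347)/(372 - 270) = -352/102 = -352*1/102 = -176/51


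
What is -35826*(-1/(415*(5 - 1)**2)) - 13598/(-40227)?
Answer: 765731611/133553640 ≈ 5.7335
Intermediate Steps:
-35826*(-1/(415*(5 - 1)**2)) - 13598/(-40227) = -35826/((-415*4**2)) - 13598*(-1/40227) = -35826/((-415*16)) + 13598/40227 = -35826/(-6640) + 13598/40227 = -35826*(-1/6640) + 13598/40227 = 17913/3320 + 13598/40227 = 765731611/133553640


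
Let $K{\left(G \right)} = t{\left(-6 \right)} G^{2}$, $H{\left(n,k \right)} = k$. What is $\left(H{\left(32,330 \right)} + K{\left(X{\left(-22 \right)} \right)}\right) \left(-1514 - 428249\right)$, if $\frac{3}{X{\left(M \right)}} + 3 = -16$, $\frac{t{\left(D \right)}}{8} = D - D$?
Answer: $-141821790$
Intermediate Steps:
$t{\left(D \right)} = 0$ ($t{\left(D \right)} = 8 \left(D - D\right) = 8 \cdot 0 = 0$)
$X{\left(M \right)} = - \frac{3}{19}$ ($X{\left(M \right)} = \frac{3}{-3 - 16} = \frac{3}{-19} = 3 \left(- \frac{1}{19}\right) = - \frac{3}{19}$)
$K{\left(G \right)} = 0$ ($K{\left(G \right)} = 0 G^{2} = 0$)
$\left(H{\left(32,330 \right)} + K{\left(X{\left(-22 \right)} \right)}\right) \left(-1514 - 428249\right) = \left(330 + 0\right) \left(-1514 - 428249\right) = 330 \left(-429763\right) = -141821790$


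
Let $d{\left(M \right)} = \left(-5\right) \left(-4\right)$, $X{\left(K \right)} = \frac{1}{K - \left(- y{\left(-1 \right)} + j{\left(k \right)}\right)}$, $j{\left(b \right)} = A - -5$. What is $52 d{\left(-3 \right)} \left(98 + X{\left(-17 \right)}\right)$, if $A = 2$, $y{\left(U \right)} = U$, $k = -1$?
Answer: $\frac{509392}{5} \approx 1.0188 \cdot 10^{5}$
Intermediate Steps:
$j{\left(b \right)} = 7$ ($j{\left(b \right)} = 2 - -5 = 2 + 5 = 7$)
$X{\left(K \right)} = \frac{1}{-8 + K}$ ($X{\left(K \right)} = \frac{1}{K - 8} = \frac{1}{-8 + K}$)
$d{\left(M \right)} = 20$
$52 d{\left(-3 \right)} \left(98 + X{\left(-17 \right)}\right) = 52 \cdot 20 \left(98 + \frac{1}{-8 - 17}\right) = 1040 \left(98 + \frac{1}{-25}\right) = 1040 \left(98 - \frac{1}{25}\right) = 1040 \cdot \frac{2449}{25} = \frac{509392}{5}$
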